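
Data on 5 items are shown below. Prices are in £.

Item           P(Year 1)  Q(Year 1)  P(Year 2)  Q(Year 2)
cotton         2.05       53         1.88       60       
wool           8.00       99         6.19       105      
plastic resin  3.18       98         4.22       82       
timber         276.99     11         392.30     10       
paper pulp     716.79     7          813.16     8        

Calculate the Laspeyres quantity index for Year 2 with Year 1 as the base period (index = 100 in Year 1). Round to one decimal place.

Laspeyres quantity index uses base-period prices as weights.
ΣP(Year 1)·Q(Year 2) = 2.05×60 + 8.00×105 + 3.18×82 + 276.99×10 + 716.79×8 = 123 + 840 + 260.76 + 2769.9 + 5734.32 = 9727.98
ΣP(Year 1)·Q(Year 1) = 2.05×53 + 8.00×99 + 3.18×98 + 276.99×11 + 716.79×7 = 108.65 + 792 + 311.64 + 3046.89 + 5017.53 = 9276.71
Index = 9727.98 / 9276.71 × 100 = 104.8645

104.9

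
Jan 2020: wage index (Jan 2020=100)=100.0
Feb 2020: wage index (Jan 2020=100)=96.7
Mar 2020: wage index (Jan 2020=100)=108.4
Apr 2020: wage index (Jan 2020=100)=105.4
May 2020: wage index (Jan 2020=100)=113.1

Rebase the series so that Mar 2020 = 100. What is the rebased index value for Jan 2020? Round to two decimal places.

Rebased(Jan 2020) = 100.0 / 108.4 × 100 = 92.2509

92.25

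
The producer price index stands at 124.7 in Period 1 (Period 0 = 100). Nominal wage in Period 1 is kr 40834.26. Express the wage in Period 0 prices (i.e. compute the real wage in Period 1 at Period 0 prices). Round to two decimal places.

32746.00

Real = Nominal ÷ (Index/100) = 40834.26 ÷ (124.7/100)
     = 40834.26 ÷ 1.247 = 32745.9984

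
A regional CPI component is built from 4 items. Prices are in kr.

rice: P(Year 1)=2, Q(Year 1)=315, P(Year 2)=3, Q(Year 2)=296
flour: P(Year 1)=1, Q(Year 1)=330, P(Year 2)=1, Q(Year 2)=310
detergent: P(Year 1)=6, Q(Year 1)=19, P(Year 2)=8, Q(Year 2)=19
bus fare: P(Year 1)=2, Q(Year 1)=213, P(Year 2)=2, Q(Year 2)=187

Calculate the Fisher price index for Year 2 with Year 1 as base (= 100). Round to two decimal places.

123.78

Laspeyres component (base-period weights):
ΣP(Year 2)Q(Year 1) = 3×315 + 1×330 + 8×19 + 2×213 = 945 + 330 + 152 + 426 = 1853
ΣP(Year 1)Q(Year 1) = 2×315 + 1×330 + 6×19 + 2×213 = 630 + 330 + 114 + 426 = 1500
L = 1853 / 1500 × 100 = 123.5333
Paasche component (current-period weights):
ΣP(Year 2)Q(Year 2) = 3×296 + 1×310 + 8×19 + 2×187 = 888 + 310 + 152 + 374 = 1724
ΣP(Year 1)Q(Year 2) = 2×296 + 1×310 + 6×19 + 2×187 = 592 + 310 + 114 + 374 = 1390
P = 1724 / 1390 × 100 = 124.0288
Fisher = √(L × P) = √(123.5333 × 124.0288) = 123.7808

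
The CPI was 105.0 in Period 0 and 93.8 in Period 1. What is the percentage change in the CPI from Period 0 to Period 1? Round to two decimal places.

Change = (93.8 − 105.0) / 105.0 × 100
       = -11.2 / 105.0 × 100 = -10.6667%

-10.67%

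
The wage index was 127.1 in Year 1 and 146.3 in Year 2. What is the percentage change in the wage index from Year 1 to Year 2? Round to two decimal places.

15.11%

Change = (146.3 − 127.1) / 127.1 × 100
       = 19.2 / 127.1 × 100 = 15.1062%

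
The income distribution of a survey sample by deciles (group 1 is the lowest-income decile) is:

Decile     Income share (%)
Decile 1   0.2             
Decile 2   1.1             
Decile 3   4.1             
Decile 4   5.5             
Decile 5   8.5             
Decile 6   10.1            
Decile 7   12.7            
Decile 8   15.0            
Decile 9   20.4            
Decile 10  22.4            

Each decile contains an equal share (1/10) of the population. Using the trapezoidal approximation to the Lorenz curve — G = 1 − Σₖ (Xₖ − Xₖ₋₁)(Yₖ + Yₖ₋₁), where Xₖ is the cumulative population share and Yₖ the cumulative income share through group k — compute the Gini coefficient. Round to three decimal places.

Cumulative income shares Yₖ: 0.0020, 0.0130, 0.0540, 0.1090, 0.1940, 0.2950, 0.4220, 0.5720, 0.7760, 1.0000
Σ (Xₖ−Xₖ₋₁)(Yₖ+Yₖ₋₁) = (1/10)(0.0020+0.0000) + (1/10)(0.0130+0.0020) + (1/10)(0.0540+0.0130) + (1/10)(0.1090+0.0540) + (1/10)(0.1940+0.1090) + (1/10)(0.2950+0.1940) + (1/10)(0.4220+0.2950) + (1/10)(0.5720+0.4220) + (1/10)(0.7760+0.5720) + (1/10)(1.0000+0.7760)
  = 0.0002 + 0.0015 + 0.0067 + 0.0163 + 0.0303 + 0.0489 + 0.0717 + 0.0994 + 0.1348 + 0.1776 = 0.5874
G = 1 − 0.5874 = 0.4126

0.413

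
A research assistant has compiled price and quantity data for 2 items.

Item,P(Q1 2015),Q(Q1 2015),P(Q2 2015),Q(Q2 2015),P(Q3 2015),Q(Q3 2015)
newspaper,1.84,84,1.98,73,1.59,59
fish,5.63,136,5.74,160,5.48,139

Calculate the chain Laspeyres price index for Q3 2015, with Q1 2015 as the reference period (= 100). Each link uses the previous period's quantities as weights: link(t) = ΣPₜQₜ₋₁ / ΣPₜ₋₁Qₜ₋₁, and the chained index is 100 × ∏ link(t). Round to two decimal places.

Link Q1 2015→Q2 2015:
ΣP(Q2 2015)Q(Q1 2015) = 1.98×84 + 5.74×136 = 166.32 + 780.64 = 946.96
ΣP(Q1 2015)Q(Q1 2015) = 1.84×84 + 5.63×136 = 154.56 + 765.68 = 920.24
link = 946.96/920.24 = 1.029036
Link Q2 2015→Q3 2015:
ΣP(Q3 2015)Q(Q2 2015) = 1.59×73 + 5.48×160 = 116.07 + 876.8 = 992.87
ΣP(Q2 2015)Q(Q2 2015) = 1.98×73 + 5.74×160 = 144.54 + 918.4 = 1062.94
link = 992.87/1062.94 = 0.934079
Chained index = 100 × 1.029036 × 0.934079 = 96.1201

96.12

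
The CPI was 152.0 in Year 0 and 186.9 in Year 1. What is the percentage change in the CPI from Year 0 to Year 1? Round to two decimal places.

Change = (186.9 − 152.0) / 152.0 × 100
       = 34.9 / 152.0 × 100 = 22.9605%

22.96%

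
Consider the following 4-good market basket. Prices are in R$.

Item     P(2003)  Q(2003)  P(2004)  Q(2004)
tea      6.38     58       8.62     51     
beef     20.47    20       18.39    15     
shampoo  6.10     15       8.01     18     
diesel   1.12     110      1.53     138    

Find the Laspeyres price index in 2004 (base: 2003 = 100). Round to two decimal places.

Laspeyres price index uses base-period quantities as weights.
ΣP(2004)·Q(2003) = 8.62×58 + 18.39×20 + 8.01×15 + 1.53×110 = 499.96 + 367.8 + 120.15 + 168.3 = 1156.21
ΣP(2003)·Q(2003) = 6.38×58 + 20.47×20 + 6.10×15 + 1.12×110 = 370.04 + 409.4 + 91.5 + 123.2 = 994.14
Index = 1156.21 / 994.14 × 100 = 116.3025

116.30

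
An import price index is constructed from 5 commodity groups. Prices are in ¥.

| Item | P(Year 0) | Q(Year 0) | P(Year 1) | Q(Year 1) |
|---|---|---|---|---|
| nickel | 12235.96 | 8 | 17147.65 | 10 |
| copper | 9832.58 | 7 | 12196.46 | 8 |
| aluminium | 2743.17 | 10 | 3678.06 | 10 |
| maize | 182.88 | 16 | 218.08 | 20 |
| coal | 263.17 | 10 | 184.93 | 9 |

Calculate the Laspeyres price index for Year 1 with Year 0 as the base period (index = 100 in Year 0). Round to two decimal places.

132.53

Laspeyres price index uses base-period quantities as weights.
ΣP(Year 1)·Q(Year 0) = 17147.65×8 + 12196.46×7 + 3678.06×10 + 218.08×16 + 184.93×10 = 137181.2 + 85375.22 + 36780.6 + 3489.28 + 1849.3 = 264675.6
ΣP(Year 0)·Q(Year 0) = 12235.96×8 + 9832.58×7 + 2743.17×10 + 182.88×16 + 263.17×10 = 97887.68 + 68828.06 + 27431.7 + 2926.08 + 2631.7 = 199705.22
Index = 264675.6 / 199705.22 × 100 = 132.5331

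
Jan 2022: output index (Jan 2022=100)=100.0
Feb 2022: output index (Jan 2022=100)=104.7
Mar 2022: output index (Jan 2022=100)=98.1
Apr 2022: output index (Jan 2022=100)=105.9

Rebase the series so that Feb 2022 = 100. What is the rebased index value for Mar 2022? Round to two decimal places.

93.70

Rebased(Mar 2022) = 98.1 / 104.7 × 100 = 93.6963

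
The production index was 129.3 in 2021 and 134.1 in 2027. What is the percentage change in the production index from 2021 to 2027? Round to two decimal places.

Change = (134.1 − 129.3) / 129.3 × 100
       = 4.8 / 129.3 × 100 = 3.7123%

3.71%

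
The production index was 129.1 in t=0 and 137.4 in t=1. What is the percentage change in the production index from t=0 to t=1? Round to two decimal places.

6.43%

Change = (137.4 − 129.1) / 129.1 × 100
       = 8.3 / 129.1 × 100 = 6.4291%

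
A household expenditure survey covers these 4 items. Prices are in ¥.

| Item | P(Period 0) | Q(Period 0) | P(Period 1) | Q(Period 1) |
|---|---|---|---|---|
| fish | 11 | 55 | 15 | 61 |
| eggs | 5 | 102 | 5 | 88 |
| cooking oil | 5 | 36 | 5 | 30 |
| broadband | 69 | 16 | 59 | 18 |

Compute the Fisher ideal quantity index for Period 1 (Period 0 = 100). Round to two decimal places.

104.36

Laspeyres component (base-period weights):
ΣP(Period 0)Q(Period 1) = 11×61 + 5×88 + 5×30 + 69×18 = 671 + 440 + 150 + 1242 = 2503
ΣP(Period 0)Q(Period 0) = 11×55 + 5×102 + 5×36 + 69×16 = 605 + 510 + 180 + 1104 = 2399
L = 2503 / 2399 × 100 = 104.3351
Paasche component (current-period weights):
ΣP(Period 1)Q(Period 1) = 15×61 + 5×88 + 5×30 + 59×18 = 915 + 440 + 150 + 1062 = 2567
ΣP(Period 1)Q(Period 0) = 15×55 + 5×102 + 5×36 + 59×16 = 825 + 510 + 180 + 944 = 2459
P = 2567 / 2459 × 100 = 104.3920
Fisher = √(L × P) = √(104.3351 × 104.3920) = 104.3636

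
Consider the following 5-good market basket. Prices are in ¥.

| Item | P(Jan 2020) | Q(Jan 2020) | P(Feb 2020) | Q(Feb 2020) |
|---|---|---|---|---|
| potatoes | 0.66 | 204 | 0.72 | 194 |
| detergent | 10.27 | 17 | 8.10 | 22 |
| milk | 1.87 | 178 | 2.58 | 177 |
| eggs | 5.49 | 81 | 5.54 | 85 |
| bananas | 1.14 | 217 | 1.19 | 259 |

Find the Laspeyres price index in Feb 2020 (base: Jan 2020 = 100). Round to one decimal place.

108.7

Laspeyres price index uses base-period quantities as weights.
ΣP(Feb 2020)·Q(Jan 2020) = 0.72×204 + 8.10×17 + 2.58×178 + 5.54×81 + 1.19×217 = 146.88 + 137.7 + 459.24 + 448.74 + 258.23 = 1450.79
ΣP(Jan 2020)·Q(Jan 2020) = 0.66×204 + 10.27×17 + 1.87×178 + 5.49×81 + 1.14×217 = 134.64 + 174.59 + 332.86 + 444.69 + 247.38 = 1334.16
Index = 1450.79 / 1334.16 × 100 = 108.7418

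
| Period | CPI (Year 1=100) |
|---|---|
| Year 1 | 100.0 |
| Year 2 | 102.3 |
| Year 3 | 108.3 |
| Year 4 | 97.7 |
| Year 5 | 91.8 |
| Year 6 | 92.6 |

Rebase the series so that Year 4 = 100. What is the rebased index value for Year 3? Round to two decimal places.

110.85

Rebased(Year 3) = 108.3 / 97.7 × 100 = 110.8495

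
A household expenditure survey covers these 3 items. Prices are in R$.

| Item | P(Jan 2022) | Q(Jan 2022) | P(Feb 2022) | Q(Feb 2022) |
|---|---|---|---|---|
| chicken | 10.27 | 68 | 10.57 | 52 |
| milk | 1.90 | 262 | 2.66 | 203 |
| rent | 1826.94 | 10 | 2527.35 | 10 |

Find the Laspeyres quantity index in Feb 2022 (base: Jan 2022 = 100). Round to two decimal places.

98.58

Laspeyres quantity index uses base-period prices as weights.
ΣP(Jan 2022)·Q(Feb 2022) = 10.27×52 + 1.90×203 + 1826.94×10 = 534.04 + 385.7 + 18269.4 = 19189.14
ΣP(Jan 2022)·Q(Jan 2022) = 10.27×68 + 1.90×262 + 1826.94×10 = 698.36 + 497.8 + 18269.4 = 19465.56
Index = 19189.14 / 19465.56 × 100 = 98.5800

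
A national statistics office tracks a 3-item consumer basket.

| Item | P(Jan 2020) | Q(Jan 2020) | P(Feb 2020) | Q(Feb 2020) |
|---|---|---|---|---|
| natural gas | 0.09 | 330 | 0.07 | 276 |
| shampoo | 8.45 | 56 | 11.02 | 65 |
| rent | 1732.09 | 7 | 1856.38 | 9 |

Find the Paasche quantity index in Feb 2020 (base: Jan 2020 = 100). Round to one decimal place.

Paasche quantity index uses current-period prices as weights.
ΣP(Feb 2020)·Q(Feb 2020) = 0.07×276 + 11.02×65 + 1856.38×9 = 19.32 + 716.3 + 16707.42 = 17443.04
ΣP(Feb 2020)·Q(Jan 2020) = 0.07×330 + 11.02×56 + 1856.38×7 = 23.1 + 617.12 + 12994.66 = 13634.88
Index = 17443.04 / 13634.88 × 100 = 127.9295

127.9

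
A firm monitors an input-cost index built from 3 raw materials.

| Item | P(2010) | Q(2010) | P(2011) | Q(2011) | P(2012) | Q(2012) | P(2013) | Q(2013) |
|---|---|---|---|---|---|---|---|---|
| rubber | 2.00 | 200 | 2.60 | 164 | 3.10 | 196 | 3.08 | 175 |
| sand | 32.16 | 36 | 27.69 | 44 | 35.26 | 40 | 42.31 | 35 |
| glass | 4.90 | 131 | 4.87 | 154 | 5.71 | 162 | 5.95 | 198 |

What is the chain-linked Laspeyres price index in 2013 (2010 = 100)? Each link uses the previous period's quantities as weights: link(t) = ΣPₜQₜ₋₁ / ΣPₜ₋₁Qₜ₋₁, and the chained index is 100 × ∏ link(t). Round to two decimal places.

133.18

Link 2010→2011:
ΣP(2011)Q(2010) = 2.60×200 + 27.69×36 + 4.87×131 = 520 + 996.84 + 637.97 = 2154.81
ΣP(2010)Q(2010) = 2.00×200 + 32.16×36 + 4.90×131 = 400 + 1157.76 + 641.9 = 2199.66
link = 2154.81/2199.66 = 0.979610
Link 2011→2012:
ΣP(2012)Q(2011) = 3.10×164 + 35.26×44 + 5.71×154 = 508.4 + 1551.44 + 879.34 = 2939.18
ΣP(2011)Q(2011) = 2.60×164 + 27.69×44 + 4.87×154 = 426.4 + 1218.36 + 749.98 = 2394.74
link = 2939.18/2394.74 = 1.227348
Link 2012→2013:
ΣP(2013)Q(2012) = 3.08×196 + 42.31×40 + 5.95×162 = 603.68 + 1692.4 + 963.9 = 3259.98
ΣP(2012)Q(2012) = 3.10×196 + 35.26×40 + 5.71×162 = 607.6 + 1410.4 + 925.02 = 2943.02
link = 3259.98/2943.02 = 1.107699
Chained index = 100 × 0.979610 × 1.227348 × 1.107699 = 133.1812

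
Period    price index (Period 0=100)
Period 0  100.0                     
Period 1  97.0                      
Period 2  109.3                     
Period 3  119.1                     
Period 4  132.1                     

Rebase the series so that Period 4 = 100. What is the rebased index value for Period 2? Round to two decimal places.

Rebased(Period 2) = 109.3 / 132.1 × 100 = 82.7403

82.74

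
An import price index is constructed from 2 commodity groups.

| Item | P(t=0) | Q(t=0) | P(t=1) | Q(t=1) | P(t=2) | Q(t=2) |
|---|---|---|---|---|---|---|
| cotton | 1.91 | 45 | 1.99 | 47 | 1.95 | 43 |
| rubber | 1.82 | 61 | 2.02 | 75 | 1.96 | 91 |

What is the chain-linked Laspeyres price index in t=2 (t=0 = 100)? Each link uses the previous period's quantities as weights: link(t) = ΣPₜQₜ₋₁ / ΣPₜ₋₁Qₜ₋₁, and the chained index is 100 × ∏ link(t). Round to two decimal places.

Link t=0→t=1:
ΣP(t=1)Q(t=0) = 1.99×45 + 2.02×61 = 89.55 + 123.22 = 212.77
ΣP(t=0)Q(t=0) = 1.91×45 + 1.82×61 = 85.95 + 111.02 = 196.97
link = 212.77/196.97 = 1.080215
Link t=1→t=2:
ΣP(t=2)Q(t=1) = 1.95×47 + 1.96×75 = 91.65 + 147 = 238.65
ΣP(t=1)Q(t=1) = 1.99×47 + 2.02×75 = 93.53 + 151.5 = 245.03
link = 238.65/245.03 = 0.973962
Chained index = 100 × 1.080215 × 0.973962 = 105.2089

105.21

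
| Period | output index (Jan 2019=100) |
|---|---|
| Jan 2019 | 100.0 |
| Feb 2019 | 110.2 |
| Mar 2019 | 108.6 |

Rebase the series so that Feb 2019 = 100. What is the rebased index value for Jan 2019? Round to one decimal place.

90.7

Rebased(Jan 2019) = 100.0 / 110.2 × 100 = 90.7441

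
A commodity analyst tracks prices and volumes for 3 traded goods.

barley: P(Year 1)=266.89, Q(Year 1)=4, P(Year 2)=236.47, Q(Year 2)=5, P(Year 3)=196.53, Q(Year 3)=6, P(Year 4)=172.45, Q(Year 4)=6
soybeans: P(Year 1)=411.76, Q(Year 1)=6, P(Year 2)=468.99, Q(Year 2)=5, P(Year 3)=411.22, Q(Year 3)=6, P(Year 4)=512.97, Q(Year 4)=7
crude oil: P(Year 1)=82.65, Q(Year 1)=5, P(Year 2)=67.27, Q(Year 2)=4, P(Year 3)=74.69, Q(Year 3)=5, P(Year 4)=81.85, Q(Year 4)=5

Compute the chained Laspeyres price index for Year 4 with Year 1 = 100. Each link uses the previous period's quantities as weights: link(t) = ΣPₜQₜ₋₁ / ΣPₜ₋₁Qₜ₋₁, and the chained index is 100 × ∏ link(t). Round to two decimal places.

102.51

Link Year 1→Year 2:
ΣP(Year 2)Q(Year 1) = 236.47×4 + 468.99×6 + 67.27×5 = 945.88 + 2813.94 + 336.35 = 4096.17
ΣP(Year 1)Q(Year 1) = 266.89×4 + 411.76×6 + 82.65×5 = 1067.56 + 2470.56 + 413.25 = 3951.37
link = 4096.17/3951.37 = 1.036646
Link Year 2→Year 3:
ΣP(Year 3)Q(Year 2) = 196.53×5 + 411.22×5 + 74.69×4 = 982.65 + 2056.1 + 298.76 = 3337.51
ΣP(Year 2)Q(Year 2) = 236.47×5 + 468.99×5 + 67.27×4 = 1182.35 + 2344.95 + 269.08 = 3796.38
link = 3337.51/3796.38 = 0.879130
Link Year 3→Year 4:
ΣP(Year 4)Q(Year 3) = 172.45×6 + 512.97×6 + 81.85×5 = 1034.7 + 3077.82 + 409.25 = 4521.77
ΣP(Year 3)Q(Year 3) = 196.53×6 + 411.22×6 + 74.69×5 = 1179.18 + 2467.32 + 373.45 = 4019.95
link = 4521.77/4019.95 = 1.124832
Chained index = 100 × 1.036646 × 0.879130 × 1.124832 = 102.5111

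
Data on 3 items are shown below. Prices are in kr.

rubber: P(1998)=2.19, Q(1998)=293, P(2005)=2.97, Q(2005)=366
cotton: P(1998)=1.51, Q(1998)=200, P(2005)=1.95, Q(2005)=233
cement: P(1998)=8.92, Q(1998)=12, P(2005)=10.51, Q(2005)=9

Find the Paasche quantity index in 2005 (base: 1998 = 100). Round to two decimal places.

Paasche quantity index uses current-period prices as weights.
ΣP(2005)·Q(2005) = 2.97×366 + 1.95×233 + 10.51×9 = 1087.02 + 454.35 + 94.59 = 1635.96
ΣP(2005)·Q(1998) = 2.97×293 + 1.95×200 + 10.51×12 = 870.21 + 390 + 126.12 = 1386.33
Index = 1635.96 / 1386.33 × 100 = 118.0065

118.01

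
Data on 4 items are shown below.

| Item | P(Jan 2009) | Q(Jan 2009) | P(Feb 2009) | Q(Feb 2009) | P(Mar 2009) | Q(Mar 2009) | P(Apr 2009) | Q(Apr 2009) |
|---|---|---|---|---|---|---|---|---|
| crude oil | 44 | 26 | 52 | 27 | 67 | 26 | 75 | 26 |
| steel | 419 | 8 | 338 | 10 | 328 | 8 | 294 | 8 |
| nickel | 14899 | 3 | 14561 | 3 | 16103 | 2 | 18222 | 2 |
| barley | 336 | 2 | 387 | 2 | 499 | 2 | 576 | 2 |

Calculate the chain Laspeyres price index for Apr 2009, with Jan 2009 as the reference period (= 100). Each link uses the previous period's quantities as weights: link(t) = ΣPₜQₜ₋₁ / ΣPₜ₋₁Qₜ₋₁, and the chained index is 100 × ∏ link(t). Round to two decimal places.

119.85

Link Jan 2009→Feb 2009:
ΣP(Feb 2009)Q(Jan 2009) = 52×26 + 338×8 + 14561×3 + 387×2 = 1352 + 2704 + 43683 + 774 = 48513
ΣP(Jan 2009)Q(Jan 2009) = 44×26 + 419×8 + 14899×3 + 336×2 = 1144 + 3352 + 44697 + 672 = 49865
link = 48513/49865 = 0.972887
Link Feb 2009→Mar 2009:
ΣP(Mar 2009)Q(Feb 2009) = 67×27 + 328×10 + 16103×3 + 499×2 = 1809 + 3280 + 48309 + 998 = 54396
ΣP(Feb 2009)Q(Feb 2009) = 52×27 + 338×10 + 14561×3 + 387×2 = 1404 + 3380 + 43683 + 774 = 49241
link = 54396/49241 = 1.104689
Link Mar 2009→Apr 2009:
ΣP(Apr 2009)Q(Mar 2009) = 75×26 + 294×8 + 18222×2 + 576×2 = 1950 + 2352 + 36444 + 1152 = 41898
ΣP(Mar 2009)Q(Mar 2009) = 67×26 + 328×8 + 16103×2 + 499×2 = 1742 + 2624 + 32206 + 998 = 37570
link = 41898/37570 = 1.115198
Chained index = 100 × 0.972887 × 1.104689 × 1.115198 = 119.8545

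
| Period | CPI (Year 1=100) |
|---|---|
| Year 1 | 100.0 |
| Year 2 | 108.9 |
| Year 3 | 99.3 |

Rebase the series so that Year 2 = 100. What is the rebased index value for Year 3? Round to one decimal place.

91.2

Rebased(Year 3) = 99.3 / 108.9 × 100 = 91.1846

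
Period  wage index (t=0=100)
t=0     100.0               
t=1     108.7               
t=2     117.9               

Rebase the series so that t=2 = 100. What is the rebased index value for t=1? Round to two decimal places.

92.20

Rebased(t=1) = 108.7 / 117.9 × 100 = 92.1968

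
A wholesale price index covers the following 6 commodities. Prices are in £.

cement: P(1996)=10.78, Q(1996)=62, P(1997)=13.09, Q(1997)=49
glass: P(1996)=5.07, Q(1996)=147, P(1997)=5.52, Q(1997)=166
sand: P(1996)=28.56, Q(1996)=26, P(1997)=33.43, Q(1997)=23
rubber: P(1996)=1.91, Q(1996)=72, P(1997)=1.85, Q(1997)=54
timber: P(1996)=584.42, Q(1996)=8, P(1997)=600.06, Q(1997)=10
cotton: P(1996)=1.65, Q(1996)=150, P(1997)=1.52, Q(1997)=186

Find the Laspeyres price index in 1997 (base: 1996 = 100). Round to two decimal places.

106.06

Laspeyres price index uses base-period quantities as weights.
ΣP(1997)·Q(1996) = 13.09×62 + 5.52×147 + 33.43×26 + 1.85×72 + 600.06×8 + 1.52×150 = 811.58 + 811.44 + 869.18 + 133.2 + 4800.48 + 228 = 7653.88
ΣP(1996)·Q(1996) = 10.78×62 + 5.07×147 + 28.56×26 + 1.91×72 + 584.42×8 + 1.65×150 = 668.36 + 745.29 + 742.56 + 137.52 + 4675.36 + 247.5 = 7216.59
Index = 7653.88 / 7216.59 × 100 = 106.0595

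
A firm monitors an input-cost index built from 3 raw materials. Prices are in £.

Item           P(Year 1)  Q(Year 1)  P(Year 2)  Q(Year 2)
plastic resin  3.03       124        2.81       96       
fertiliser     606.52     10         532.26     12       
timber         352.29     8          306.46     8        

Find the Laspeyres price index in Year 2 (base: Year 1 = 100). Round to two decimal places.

87.73

Laspeyres price index uses base-period quantities as weights.
ΣP(Year 2)·Q(Year 1) = 2.81×124 + 532.26×10 + 306.46×8 = 348.44 + 5322.6 + 2451.68 = 8122.72
ΣP(Year 1)·Q(Year 1) = 3.03×124 + 606.52×10 + 352.29×8 = 375.72 + 6065.2 + 2818.32 = 9259.24
Index = 8122.72 / 9259.24 × 100 = 87.7256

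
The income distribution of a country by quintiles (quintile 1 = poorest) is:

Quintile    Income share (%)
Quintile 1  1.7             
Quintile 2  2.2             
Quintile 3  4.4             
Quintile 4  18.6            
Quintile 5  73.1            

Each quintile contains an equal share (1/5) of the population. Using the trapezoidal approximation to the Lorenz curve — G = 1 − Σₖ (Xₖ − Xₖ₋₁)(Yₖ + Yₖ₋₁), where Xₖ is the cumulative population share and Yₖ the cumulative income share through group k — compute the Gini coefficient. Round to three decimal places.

0.637

Cumulative income shares Yₖ: 0.0170, 0.0390, 0.0830, 0.2690, 1.0000
Σ (Xₖ−Xₖ₋₁)(Yₖ+Yₖ₋₁) = (1/5)(0.0170+0.0000) + (1/5)(0.0390+0.0170) + (1/5)(0.0830+0.0390) + (1/5)(0.2690+0.0830) + (1/5)(1.0000+0.2690)
  = 0.0034 + 0.0112 + 0.0244 + 0.0704 + 0.2538 = 0.3632
G = 1 − 0.3632 = 0.6368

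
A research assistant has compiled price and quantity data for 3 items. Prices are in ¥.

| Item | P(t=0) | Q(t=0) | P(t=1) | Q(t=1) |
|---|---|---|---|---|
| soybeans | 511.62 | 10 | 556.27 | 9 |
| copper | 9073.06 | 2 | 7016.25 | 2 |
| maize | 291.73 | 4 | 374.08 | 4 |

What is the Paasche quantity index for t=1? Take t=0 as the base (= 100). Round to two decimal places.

Paasche quantity index uses current-period prices as weights.
ΣP(t=1)·Q(t=1) = 556.27×9 + 7016.25×2 + 374.08×4 = 5006.43 + 14032.5 + 1496.32 = 20535.25
ΣP(t=1)·Q(t=0) = 556.27×10 + 7016.25×2 + 374.08×4 = 5562.7 + 14032.5 + 1496.32 = 21091.52
Index = 20535.25 / 21091.52 × 100 = 97.3626

97.36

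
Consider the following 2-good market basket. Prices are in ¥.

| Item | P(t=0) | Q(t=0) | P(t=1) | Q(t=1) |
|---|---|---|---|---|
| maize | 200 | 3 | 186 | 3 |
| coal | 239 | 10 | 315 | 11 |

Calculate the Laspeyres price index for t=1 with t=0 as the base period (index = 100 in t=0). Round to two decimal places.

124.01

Laspeyres price index uses base-period quantities as weights.
ΣP(t=1)·Q(t=0) = 186×3 + 315×10 = 558 + 3150 = 3708
ΣP(t=0)·Q(t=0) = 200×3 + 239×10 = 600 + 2390 = 2990
Index = 3708 / 2990 × 100 = 124.0134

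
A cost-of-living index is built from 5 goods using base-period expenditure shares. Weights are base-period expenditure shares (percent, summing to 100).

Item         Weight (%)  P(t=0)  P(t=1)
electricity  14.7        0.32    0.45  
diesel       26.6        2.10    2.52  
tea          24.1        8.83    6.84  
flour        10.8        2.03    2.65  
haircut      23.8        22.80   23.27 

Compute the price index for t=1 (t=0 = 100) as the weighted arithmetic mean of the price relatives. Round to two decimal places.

109.65

electricity: 14.7 × (0.45/0.32) = 14.7 × 1.406250 = 20.6719
diesel: 26.6 × (2.52/2.10) = 26.6 × 1.200000 = 31.9200
tea: 24.1 × (6.84/8.83) = 24.1 × 0.774632 = 18.6686
flour: 10.8 × (2.65/2.03) = 10.8 × 1.305419 = 14.0985
haircut: 23.8 × (23.27/22.80) = 23.8 × 1.020614 = 24.2906
Index = Σ wᵢ·(p₁ᵢ/p₀ᵢ) = 20.6719 + 31.9200 + 18.6686 + 14.0985 + 24.2906 = 109.6496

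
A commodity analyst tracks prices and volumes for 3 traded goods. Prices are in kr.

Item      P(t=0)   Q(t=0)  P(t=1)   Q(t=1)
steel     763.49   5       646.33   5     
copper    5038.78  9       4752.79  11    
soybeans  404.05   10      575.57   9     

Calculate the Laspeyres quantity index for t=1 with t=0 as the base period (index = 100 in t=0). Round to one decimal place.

Laspeyres quantity index uses base-period prices as weights.
ΣP(t=0)·Q(t=1) = 763.49×5 + 5038.78×11 + 404.05×9 = 3817.45 + 55426.58 + 3636.45 = 62880.48
ΣP(t=0)·Q(t=0) = 763.49×5 + 5038.78×9 + 404.05×10 = 3817.45 + 45349.02 + 4040.5 = 53206.97
Index = 62880.48 / 53206.97 × 100 = 118.1809

118.2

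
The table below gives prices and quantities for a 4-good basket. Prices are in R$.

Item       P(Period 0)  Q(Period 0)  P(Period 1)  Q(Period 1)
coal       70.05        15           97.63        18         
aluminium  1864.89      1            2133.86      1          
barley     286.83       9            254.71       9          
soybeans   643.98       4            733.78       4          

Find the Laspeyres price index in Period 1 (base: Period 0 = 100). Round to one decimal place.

109.3

Laspeyres price index uses base-period quantities as weights.
ΣP(Period 1)·Q(Period 0) = 97.63×15 + 2133.86×1 + 254.71×9 + 733.78×4 = 1464.45 + 2133.86 + 2292.39 + 2935.12 = 8825.82
ΣP(Period 0)·Q(Period 0) = 70.05×15 + 1864.89×1 + 286.83×9 + 643.98×4 = 1050.75 + 1864.89 + 2581.47 + 2575.92 = 8073.03
Index = 8825.82 / 8073.03 × 100 = 109.3248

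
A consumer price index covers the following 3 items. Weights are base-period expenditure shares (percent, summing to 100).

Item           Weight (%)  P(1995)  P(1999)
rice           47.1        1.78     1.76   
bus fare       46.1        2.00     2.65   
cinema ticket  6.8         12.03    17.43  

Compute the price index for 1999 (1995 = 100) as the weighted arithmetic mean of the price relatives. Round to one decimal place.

117.5

rice: 47.1 × (1.76/1.78) = 47.1 × 0.988764 = 46.5708
bus fare: 46.1 × (2.65/2.00) = 46.1 × 1.325000 = 61.0825
cinema ticket: 6.8 × (17.43/12.03) = 6.8 × 1.448878 = 9.8524
Index = Σ wᵢ·(p₁ᵢ/p₀ᵢ) = 46.5708 + 61.0825 + 9.8524 = 117.5057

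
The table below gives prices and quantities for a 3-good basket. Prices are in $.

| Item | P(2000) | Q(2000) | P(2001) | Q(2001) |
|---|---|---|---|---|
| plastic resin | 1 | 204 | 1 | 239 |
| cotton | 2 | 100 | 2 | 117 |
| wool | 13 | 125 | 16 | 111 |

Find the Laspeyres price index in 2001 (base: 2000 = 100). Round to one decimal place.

Laspeyres price index uses base-period quantities as weights.
ΣP(2001)·Q(2000) = 1×204 + 2×100 + 16×125 = 204 + 200 + 2000 = 2404
ΣP(2000)·Q(2000) = 1×204 + 2×100 + 13×125 = 204 + 200 + 1625 = 2029
Index = 2404 / 2029 × 100 = 118.4820

118.5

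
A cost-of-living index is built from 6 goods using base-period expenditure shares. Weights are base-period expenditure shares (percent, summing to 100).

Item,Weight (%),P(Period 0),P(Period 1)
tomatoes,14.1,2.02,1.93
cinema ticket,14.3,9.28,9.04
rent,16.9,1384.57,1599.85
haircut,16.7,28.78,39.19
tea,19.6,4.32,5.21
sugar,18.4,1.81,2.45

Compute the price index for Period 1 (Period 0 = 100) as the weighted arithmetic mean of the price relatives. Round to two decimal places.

tomatoes: 14.1 × (1.93/2.02) = 14.1 × 0.955446 = 13.4718
cinema ticket: 14.3 × (9.04/9.28) = 14.3 × 0.974138 = 13.9302
rent: 16.9 × (1599.85/1384.57) = 16.9 × 1.155485 = 19.5277
haircut: 16.7 × (39.19/28.78) = 16.7 × 1.361710 = 22.7405
tea: 19.6 × (5.21/4.32) = 19.6 × 1.206019 = 23.6380
sugar: 18.4 × (2.45/1.81) = 18.4 × 1.353591 = 24.9061
Index = Σ wᵢ·(p₁ᵢ/p₀ᵢ) = 13.4718 + 13.9302 + 19.5277 + 22.7405 + 23.6380 + 24.9061 = 118.2142

118.21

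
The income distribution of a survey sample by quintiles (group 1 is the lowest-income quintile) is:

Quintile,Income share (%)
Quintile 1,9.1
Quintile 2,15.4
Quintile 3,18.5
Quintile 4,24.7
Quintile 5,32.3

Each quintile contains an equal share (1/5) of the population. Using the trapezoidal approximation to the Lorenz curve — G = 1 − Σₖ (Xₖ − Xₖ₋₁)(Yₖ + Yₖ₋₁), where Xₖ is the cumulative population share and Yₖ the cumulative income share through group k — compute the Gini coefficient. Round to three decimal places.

Cumulative income shares Yₖ: 0.0910, 0.2450, 0.4300, 0.6770, 1.0000
Σ (Xₖ−Xₖ₋₁)(Yₖ+Yₖ₋₁) = (1/5)(0.0910+0.0000) + (1/5)(0.2450+0.0910) + (1/5)(0.4300+0.2450) + (1/5)(0.6770+0.4300) + (1/5)(1.0000+0.6770)
  = 0.0182 + 0.0672 + 0.1350 + 0.2214 + 0.3354 = 0.7772
G = 1 − 0.7772 = 0.2228

0.223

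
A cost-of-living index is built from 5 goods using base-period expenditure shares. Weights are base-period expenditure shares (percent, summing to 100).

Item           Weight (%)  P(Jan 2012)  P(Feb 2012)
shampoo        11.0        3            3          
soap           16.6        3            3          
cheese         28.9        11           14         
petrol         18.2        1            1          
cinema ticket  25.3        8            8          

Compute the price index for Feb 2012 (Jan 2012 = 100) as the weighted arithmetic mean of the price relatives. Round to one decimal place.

107.9

shampoo: 11.0 × (3/3) = 11.0 × 1.000000 = 11.0000
soap: 16.6 × (3/3) = 16.6 × 1.000000 = 16.6000
cheese: 28.9 × (14/11) = 28.9 × 1.272727 = 36.7818
petrol: 18.2 × (1/1) = 18.2 × 1.000000 = 18.2000
cinema ticket: 25.3 × (8/8) = 25.3 × 1.000000 = 25.3000
Index = Σ wᵢ·(p₁ᵢ/p₀ᵢ) = 11.0000 + 16.6000 + 36.7818 + 18.2000 + 25.3000 = 107.8818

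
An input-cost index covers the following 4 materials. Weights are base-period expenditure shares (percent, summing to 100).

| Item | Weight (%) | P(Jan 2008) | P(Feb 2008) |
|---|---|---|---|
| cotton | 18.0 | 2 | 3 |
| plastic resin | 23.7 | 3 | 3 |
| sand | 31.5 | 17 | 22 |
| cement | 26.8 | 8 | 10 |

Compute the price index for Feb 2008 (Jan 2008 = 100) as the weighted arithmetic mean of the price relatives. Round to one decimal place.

cotton: 18.0 × (3/2) = 18.0 × 1.500000 = 27.0000
plastic resin: 23.7 × (3/3) = 23.7 × 1.000000 = 23.7000
sand: 31.5 × (22/17) = 31.5 × 1.294118 = 40.7647
cement: 26.8 × (10/8) = 26.8 × 1.250000 = 33.5000
Index = Σ wᵢ·(p₁ᵢ/p₀ᵢ) = 27.0000 + 23.7000 + 40.7647 + 33.5000 = 124.9647

125.0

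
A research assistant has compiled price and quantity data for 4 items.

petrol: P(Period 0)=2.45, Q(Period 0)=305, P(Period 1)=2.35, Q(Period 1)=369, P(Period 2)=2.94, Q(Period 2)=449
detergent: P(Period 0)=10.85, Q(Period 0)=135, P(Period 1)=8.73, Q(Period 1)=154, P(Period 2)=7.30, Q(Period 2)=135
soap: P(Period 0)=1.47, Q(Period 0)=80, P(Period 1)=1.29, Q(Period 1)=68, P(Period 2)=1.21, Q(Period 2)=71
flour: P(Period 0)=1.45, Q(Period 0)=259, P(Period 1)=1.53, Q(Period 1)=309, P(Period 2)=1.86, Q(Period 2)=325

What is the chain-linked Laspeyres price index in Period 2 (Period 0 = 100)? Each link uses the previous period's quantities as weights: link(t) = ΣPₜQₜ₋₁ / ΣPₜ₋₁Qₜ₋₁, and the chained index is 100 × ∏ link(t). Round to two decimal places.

91.53

Link Period 0→Period 1:
ΣP(Period 1)Q(Period 0) = 2.35×305 + 8.73×135 + 1.29×80 + 1.53×259 = 716.75 + 1178.55 + 103.2 + 396.27 = 2394.77
ΣP(Period 0)Q(Period 0) = 2.45×305 + 10.85×135 + 1.47×80 + 1.45×259 = 747.25 + 1464.75 + 117.6 + 375.55 = 2705.15
link = 2394.77/2705.15 = 0.885263
Link Period 1→Period 2:
ΣP(Period 2)Q(Period 1) = 2.94×369 + 7.30×154 + 1.21×68 + 1.86×309 = 1084.86 + 1124.2 + 82.28 + 574.74 = 2866.08
ΣP(Period 1)Q(Period 1) = 2.35×369 + 8.73×154 + 1.29×68 + 1.53×309 = 867.15 + 1344.42 + 87.72 + 472.77 = 2772.06
link = 2866.08/2772.06 = 1.033917
Chained index = 100 × 0.885263 × 1.033917 = 91.5289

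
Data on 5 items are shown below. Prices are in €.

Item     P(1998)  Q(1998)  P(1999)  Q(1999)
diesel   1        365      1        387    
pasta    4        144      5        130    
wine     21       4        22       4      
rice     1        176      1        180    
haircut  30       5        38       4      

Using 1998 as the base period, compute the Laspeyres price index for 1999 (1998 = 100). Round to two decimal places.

113.92

Laspeyres price index uses base-period quantities as weights.
ΣP(1999)·Q(1998) = 1×365 + 5×144 + 22×4 + 1×176 + 38×5 = 365 + 720 + 88 + 176 + 190 = 1539
ΣP(1998)·Q(1998) = 1×365 + 4×144 + 21×4 + 1×176 + 30×5 = 365 + 576 + 84 + 176 + 150 = 1351
Index = 1539 / 1351 × 100 = 113.9156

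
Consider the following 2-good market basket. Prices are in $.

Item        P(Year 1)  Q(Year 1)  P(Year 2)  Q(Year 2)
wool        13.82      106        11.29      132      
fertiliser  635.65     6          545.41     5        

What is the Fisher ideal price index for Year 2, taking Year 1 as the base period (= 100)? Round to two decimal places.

84.48

Laspeyres component (base-period weights):
ΣP(Year 2)Q(Year 1) = 11.29×106 + 545.41×6 = 1196.74 + 3272.46 = 4469.2
ΣP(Year 1)Q(Year 1) = 13.82×106 + 635.65×6 = 1464.92 + 3813.9 = 5278.82
L = 4469.2 / 5278.82 × 100 = 84.6629
Paasche component (current-period weights):
ΣP(Year 2)Q(Year 2) = 11.29×132 + 545.41×5 = 1490.28 + 2727.05 = 4217.33
ΣP(Year 1)Q(Year 2) = 13.82×132 + 635.65×5 = 1824.24 + 3178.25 = 5002.49
P = 4217.33 / 5002.49 × 100 = 84.3046
Fisher = √(L × P) = √(84.6629 × 84.3046) = 84.4835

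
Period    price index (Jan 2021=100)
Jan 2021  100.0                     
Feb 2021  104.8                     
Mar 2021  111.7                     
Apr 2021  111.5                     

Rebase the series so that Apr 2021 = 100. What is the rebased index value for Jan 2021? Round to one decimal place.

89.7

Rebased(Jan 2021) = 100.0 / 111.5 × 100 = 89.6861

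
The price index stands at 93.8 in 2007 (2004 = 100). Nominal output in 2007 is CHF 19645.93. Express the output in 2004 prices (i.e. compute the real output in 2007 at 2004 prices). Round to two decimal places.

Real = Nominal ÷ (Index/100) = 19645.93 ÷ (93.8/100)
     = 19645.93 ÷ 0.938 = 20944.4883

20944.49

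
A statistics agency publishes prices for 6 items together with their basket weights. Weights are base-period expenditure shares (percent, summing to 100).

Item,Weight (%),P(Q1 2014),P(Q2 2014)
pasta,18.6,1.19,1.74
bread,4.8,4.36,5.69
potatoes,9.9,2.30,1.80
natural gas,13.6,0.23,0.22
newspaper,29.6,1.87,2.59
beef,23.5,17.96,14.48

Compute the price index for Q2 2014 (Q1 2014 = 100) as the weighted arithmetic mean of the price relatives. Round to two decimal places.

114.16

pasta: 18.6 × (1.74/1.19) = 18.6 × 1.462185 = 27.1966
bread: 4.8 × (5.69/4.36) = 4.8 × 1.305046 = 6.2642
potatoes: 9.9 × (1.80/2.30) = 9.9 × 0.782609 = 7.7478
natural gas: 13.6 × (0.22/0.23) = 13.6 × 0.956522 = 13.0087
newspaper: 29.6 × (2.59/1.87) = 29.6 × 1.385027 = 40.9968
beef: 23.5 × (14.48/17.96) = 23.5 × 0.806236 = 18.9465
Index = Σ wᵢ·(p₁ᵢ/p₀ᵢ) = 27.1966 + 6.2642 + 7.7478 + 13.0087 + 40.9968 + 18.9465 = 114.1607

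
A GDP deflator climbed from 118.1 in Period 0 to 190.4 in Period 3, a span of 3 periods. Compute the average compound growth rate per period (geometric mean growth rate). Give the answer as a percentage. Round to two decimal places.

Growth factor = (190.4/118.1)^(1/3) = (1.612193)^(1/3) = 1.172571
Growth rate = 1.172571 − 1 = 0.172571 = 17.2571%

17.26%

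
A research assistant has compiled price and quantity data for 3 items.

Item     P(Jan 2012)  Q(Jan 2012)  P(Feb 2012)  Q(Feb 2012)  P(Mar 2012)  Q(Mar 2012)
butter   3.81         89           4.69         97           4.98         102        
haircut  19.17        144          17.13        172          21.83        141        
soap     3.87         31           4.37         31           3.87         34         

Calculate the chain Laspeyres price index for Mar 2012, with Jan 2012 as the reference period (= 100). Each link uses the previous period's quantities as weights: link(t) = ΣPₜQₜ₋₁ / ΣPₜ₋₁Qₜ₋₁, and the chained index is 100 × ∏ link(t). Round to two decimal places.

115.56

Link Jan 2012→Feb 2012:
ΣP(Feb 2012)Q(Jan 2012) = 4.69×89 + 17.13×144 + 4.37×31 = 417.41 + 2466.72 + 135.47 = 3019.6
ΣP(Jan 2012)Q(Jan 2012) = 3.81×89 + 19.17×144 + 3.87×31 = 339.09 + 2760.48 + 119.97 = 3219.54
link = 3019.6/3219.54 = 0.937898
Link Feb 2012→Mar 2012:
ΣP(Mar 2012)Q(Feb 2012) = 4.98×97 + 21.83×172 + 3.87×31 = 483.06 + 3754.76 + 119.97 = 4357.79
ΣP(Feb 2012)Q(Feb 2012) = 4.69×97 + 17.13×172 + 4.37×31 = 454.93 + 2946.36 + 135.47 = 3536.76
link = 4357.79/3536.76 = 1.232142
Chained index = 100 × 0.937898 × 1.232142 = 115.5623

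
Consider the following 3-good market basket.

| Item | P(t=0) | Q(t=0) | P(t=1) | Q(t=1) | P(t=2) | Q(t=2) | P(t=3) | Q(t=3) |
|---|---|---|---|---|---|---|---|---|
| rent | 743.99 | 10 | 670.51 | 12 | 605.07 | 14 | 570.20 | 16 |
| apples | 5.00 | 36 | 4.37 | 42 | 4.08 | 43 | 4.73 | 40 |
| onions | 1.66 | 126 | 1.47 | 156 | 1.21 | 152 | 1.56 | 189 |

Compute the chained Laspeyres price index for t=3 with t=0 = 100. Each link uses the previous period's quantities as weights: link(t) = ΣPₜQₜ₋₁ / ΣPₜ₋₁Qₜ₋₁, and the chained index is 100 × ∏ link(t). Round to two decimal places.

Link t=0→t=1:
ΣP(t=1)Q(t=0) = 670.51×10 + 4.37×36 + 1.47×126 = 6705.1 + 157.32 + 185.22 = 7047.64
ΣP(t=0)Q(t=0) = 743.99×10 + 5.00×36 + 1.66×126 = 7439.9 + 180 + 209.16 = 7829.06
link = 7047.64/7829.06 = 0.900190
Link t=1→t=2:
ΣP(t=2)Q(t=1) = 605.07×12 + 4.08×42 + 1.21×156 = 7260.84 + 171.36 + 188.76 = 7620.96
ΣP(t=1)Q(t=1) = 670.51×12 + 4.37×42 + 1.47×156 = 8046.12 + 183.54 + 229.32 = 8458.98
link = 7620.96/8458.98 = 0.900931
Link t=2→t=3:
ΣP(t=3)Q(t=2) = 570.20×14 + 4.73×43 + 1.56×152 = 7982.8 + 203.39 + 237.12 = 8423.31
ΣP(t=2)Q(t=2) = 605.07×14 + 4.08×43 + 1.21×152 = 8470.98 + 175.44 + 183.92 = 8830.34
link = 8423.31/8830.34 = 0.953906
Chained index = 100 × 0.900190 × 0.900931 × 0.953906 = 77.3626

77.36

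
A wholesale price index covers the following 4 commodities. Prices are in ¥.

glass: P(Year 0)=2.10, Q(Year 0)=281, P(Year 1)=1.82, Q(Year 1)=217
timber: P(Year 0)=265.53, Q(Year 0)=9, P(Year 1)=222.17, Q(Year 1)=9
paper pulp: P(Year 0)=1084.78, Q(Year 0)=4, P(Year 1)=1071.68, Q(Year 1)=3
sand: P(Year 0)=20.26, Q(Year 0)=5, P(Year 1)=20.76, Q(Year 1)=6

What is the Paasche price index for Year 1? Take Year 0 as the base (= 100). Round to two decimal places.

92.17

Paasche price index uses current-period quantities as weights.
ΣP(Year 1)·Q(Year 1) = 1.82×217 + 222.17×9 + 1071.68×3 + 20.76×6 = 394.94 + 1999.53 + 3215.04 + 124.56 = 5734.07
ΣP(Year 0)·Q(Year 1) = 2.10×217 + 265.53×9 + 1084.78×3 + 20.26×6 = 455.7 + 2389.77 + 3254.34 + 121.56 = 6221.37
Index = 5734.07 / 6221.37 × 100 = 92.1673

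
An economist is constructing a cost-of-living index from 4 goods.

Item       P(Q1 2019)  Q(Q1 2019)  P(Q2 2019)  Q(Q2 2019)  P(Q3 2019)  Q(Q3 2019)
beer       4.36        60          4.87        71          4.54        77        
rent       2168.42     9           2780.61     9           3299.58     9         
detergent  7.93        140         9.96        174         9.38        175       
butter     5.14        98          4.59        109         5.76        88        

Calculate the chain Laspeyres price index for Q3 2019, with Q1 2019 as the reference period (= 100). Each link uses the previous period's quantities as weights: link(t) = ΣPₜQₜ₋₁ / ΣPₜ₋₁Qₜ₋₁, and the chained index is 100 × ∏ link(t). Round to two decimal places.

Link Q1 2019→Q2 2019:
ΣP(Q2 2019)Q(Q1 2019) = 4.87×60 + 2780.61×9 + 9.96×140 + 4.59×98 = 292.2 + 25025.49 + 1394.4 + 449.82 = 27161.91
ΣP(Q1 2019)Q(Q1 2019) = 4.36×60 + 2168.42×9 + 7.93×140 + 5.14×98 = 261.6 + 19515.78 + 1110.2 + 503.72 = 21391.3
link = 27161.91/21391.3 = 1.269764
Link Q2 2019→Q3 2019:
ΣP(Q3 2019)Q(Q2 2019) = 4.54×71 + 3299.58×9 + 9.38×174 + 5.76×109 = 322.34 + 29696.22 + 1632.12 + 627.84 = 32278.52
ΣP(Q2 2019)Q(Q2 2019) = 4.87×71 + 2780.61×9 + 9.96×174 + 4.59×109 = 345.77 + 25025.49 + 1733.04 + 500.31 = 27604.61
link = 32278.52/27604.61 = 1.169316
Chained index = 100 × 1.269764 × 1.169316 = 148.4756

148.48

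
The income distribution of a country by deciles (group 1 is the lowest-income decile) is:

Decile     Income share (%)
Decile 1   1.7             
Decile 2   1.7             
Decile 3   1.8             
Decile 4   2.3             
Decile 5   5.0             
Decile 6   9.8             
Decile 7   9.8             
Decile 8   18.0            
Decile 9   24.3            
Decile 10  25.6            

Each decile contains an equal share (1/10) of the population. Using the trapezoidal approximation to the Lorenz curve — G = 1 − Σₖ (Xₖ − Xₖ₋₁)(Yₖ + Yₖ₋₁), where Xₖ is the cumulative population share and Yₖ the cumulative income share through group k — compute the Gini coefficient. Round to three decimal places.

Cumulative income shares Yₖ: 0.0170, 0.0340, 0.0520, 0.0750, 0.1250, 0.2230, 0.3210, 0.5010, 0.7440, 1.0000
Σ (Xₖ−Xₖ₋₁)(Yₖ+Yₖ₋₁) = (1/10)(0.0170+0.0000) + (1/10)(0.0340+0.0170) + (1/10)(0.0520+0.0340) + (1/10)(0.0750+0.0520) + (1/10)(0.1250+0.0750) + (1/10)(0.2230+0.1250) + (1/10)(0.3210+0.2230) + (1/10)(0.5010+0.3210) + (1/10)(0.7440+0.5010) + (1/10)(1.0000+0.7440)
  = 0.0017 + 0.0051 + 0.0086 + 0.0127 + 0.0200 + 0.0348 + 0.0544 + 0.0822 + 0.1245 + 0.1744 = 0.5184
G = 1 − 0.5184 = 0.4816

0.482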